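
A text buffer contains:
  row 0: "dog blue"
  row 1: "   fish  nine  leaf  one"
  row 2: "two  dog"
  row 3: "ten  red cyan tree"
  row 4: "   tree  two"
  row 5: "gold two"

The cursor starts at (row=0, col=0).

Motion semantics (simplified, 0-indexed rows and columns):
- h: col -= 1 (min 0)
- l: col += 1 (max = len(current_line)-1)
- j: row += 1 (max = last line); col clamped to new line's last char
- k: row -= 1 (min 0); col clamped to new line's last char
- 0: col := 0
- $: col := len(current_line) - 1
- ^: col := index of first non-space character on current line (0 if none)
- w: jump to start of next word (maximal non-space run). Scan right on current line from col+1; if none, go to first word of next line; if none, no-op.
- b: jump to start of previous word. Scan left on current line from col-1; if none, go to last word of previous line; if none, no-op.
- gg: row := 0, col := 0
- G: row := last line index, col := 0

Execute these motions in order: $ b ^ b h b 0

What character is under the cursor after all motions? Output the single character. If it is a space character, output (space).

Answer: d

Derivation:
After 1 ($): row=0 col=7 char='e'
After 2 (b): row=0 col=4 char='b'
After 3 (^): row=0 col=0 char='d'
After 4 (b): row=0 col=0 char='d'
After 5 (h): row=0 col=0 char='d'
After 6 (b): row=0 col=0 char='d'
After 7 (0): row=0 col=0 char='d'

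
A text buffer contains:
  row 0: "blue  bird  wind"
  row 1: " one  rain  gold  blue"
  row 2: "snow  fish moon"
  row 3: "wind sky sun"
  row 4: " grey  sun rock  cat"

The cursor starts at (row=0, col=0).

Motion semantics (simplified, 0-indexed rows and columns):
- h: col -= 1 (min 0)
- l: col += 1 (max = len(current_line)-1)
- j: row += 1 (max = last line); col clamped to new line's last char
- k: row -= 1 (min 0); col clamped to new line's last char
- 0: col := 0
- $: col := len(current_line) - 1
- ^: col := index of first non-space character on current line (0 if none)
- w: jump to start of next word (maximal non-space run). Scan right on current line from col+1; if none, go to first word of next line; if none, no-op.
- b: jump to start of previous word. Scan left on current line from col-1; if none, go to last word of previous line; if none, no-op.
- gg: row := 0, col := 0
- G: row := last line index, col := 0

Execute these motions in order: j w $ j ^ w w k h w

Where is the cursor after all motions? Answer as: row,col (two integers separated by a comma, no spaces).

Answer: 1,12

Derivation:
After 1 (j): row=1 col=0 char='_'
After 2 (w): row=1 col=1 char='o'
After 3 ($): row=1 col=21 char='e'
After 4 (j): row=2 col=14 char='n'
After 5 (^): row=2 col=0 char='s'
After 6 (w): row=2 col=6 char='f'
After 7 (w): row=2 col=11 char='m'
After 8 (k): row=1 col=11 char='_'
After 9 (h): row=1 col=10 char='_'
After 10 (w): row=1 col=12 char='g'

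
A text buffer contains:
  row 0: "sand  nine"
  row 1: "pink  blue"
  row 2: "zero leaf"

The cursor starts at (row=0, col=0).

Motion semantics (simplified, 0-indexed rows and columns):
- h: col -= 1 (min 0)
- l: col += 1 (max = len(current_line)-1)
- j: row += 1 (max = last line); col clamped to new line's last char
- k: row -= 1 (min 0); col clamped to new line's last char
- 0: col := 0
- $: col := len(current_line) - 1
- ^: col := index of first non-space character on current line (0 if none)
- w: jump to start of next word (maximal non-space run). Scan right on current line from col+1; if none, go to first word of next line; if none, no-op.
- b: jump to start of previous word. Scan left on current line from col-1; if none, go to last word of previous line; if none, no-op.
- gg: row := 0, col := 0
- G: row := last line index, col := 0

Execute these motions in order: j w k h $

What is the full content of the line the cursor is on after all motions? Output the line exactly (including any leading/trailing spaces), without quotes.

Answer: sand  nine

Derivation:
After 1 (j): row=1 col=0 char='p'
After 2 (w): row=1 col=6 char='b'
After 3 (k): row=0 col=6 char='n'
After 4 (h): row=0 col=5 char='_'
After 5 ($): row=0 col=9 char='e'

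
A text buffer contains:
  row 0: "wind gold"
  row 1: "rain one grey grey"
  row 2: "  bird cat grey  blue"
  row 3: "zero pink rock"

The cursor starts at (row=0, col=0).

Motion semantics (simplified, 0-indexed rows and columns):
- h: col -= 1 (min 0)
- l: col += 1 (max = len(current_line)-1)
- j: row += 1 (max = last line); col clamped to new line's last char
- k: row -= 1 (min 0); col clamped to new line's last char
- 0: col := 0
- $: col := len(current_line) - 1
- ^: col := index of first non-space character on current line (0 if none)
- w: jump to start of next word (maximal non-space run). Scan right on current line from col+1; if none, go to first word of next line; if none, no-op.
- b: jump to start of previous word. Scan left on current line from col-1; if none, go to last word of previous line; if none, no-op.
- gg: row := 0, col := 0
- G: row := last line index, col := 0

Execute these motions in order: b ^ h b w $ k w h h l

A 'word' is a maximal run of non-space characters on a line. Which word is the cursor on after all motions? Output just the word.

Answer: rain

Derivation:
After 1 (b): row=0 col=0 char='w'
After 2 (^): row=0 col=0 char='w'
After 3 (h): row=0 col=0 char='w'
After 4 (b): row=0 col=0 char='w'
After 5 (w): row=0 col=5 char='g'
After 6 ($): row=0 col=8 char='d'
After 7 (k): row=0 col=8 char='d'
After 8 (w): row=1 col=0 char='r'
After 9 (h): row=1 col=0 char='r'
After 10 (h): row=1 col=0 char='r'
After 11 (l): row=1 col=1 char='a'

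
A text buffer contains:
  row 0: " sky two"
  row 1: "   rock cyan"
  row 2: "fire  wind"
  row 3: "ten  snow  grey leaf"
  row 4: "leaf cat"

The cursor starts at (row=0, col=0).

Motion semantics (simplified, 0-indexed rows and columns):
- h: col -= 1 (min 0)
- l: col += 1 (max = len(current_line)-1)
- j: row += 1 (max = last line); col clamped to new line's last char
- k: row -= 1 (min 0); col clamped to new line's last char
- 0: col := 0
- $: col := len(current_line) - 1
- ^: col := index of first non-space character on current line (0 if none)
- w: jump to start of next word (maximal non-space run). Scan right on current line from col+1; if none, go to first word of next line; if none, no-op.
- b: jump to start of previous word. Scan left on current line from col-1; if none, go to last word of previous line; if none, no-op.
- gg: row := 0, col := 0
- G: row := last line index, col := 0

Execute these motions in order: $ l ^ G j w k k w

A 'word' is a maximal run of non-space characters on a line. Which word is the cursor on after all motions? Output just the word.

Answer: wind

Derivation:
After 1 ($): row=0 col=7 char='o'
After 2 (l): row=0 col=7 char='o'
After 3 (^): row=0 col=1 char='s'
After 4 (G): row=4 col=0 char='l'
After 5 (j): row=4 col=0 char='l'
After 6 (w): row=4 col=5 char='c'
After 7 (k): row=3 col=5 char='s'
After 8 (k): row=2 col=5 char='_'
After 9 (w): row=2 col=6 char='w'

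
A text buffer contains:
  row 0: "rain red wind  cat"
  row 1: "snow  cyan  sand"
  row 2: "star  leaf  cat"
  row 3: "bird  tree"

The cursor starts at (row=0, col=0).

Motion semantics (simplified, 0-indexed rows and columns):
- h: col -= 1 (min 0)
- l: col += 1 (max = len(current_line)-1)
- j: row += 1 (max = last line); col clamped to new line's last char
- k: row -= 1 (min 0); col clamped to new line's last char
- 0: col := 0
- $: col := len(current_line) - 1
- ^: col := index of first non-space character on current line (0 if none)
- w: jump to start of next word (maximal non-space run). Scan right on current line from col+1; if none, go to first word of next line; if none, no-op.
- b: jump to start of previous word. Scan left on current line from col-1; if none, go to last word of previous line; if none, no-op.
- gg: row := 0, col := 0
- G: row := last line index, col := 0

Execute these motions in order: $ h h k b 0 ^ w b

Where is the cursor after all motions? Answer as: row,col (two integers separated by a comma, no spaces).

After 1 ($): row=0 col=17 char='t'
After 2 (h): row=0 col=16 char='a'
After 3 (h): row=0 col=15 char='c'
After 4 (k): row=0 col=15 char='c'
After 5 (b): row=0 col=9 char='w'
After 6 (0): row=0 col=0 char='r'
After 7 (^): row=0 col=0 char='r'
After 8 (w): row=0 col=5 char='r'
After 9 (b): row=0 col=0 char='r'

Answer: 0,0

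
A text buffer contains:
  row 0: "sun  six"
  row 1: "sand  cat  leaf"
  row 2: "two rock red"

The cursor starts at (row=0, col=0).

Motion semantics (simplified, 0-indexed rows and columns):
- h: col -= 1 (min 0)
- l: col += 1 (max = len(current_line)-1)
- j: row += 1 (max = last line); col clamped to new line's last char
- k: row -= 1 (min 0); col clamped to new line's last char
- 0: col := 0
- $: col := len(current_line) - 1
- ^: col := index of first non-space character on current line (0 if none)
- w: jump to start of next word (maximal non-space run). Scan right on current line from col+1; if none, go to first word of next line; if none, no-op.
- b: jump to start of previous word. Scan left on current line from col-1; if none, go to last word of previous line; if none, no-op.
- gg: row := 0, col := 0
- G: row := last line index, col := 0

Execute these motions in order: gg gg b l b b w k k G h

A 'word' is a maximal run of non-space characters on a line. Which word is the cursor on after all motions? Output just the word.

Answer: two

Derivation:
After 1 (gg): row=0 col=0 char='s'
After 2 (gg): row=0 col=0 char='s'
After 3 (b): row=0 col=0 char='s'
After 4 (l): row=0 col=1 char='u'
After 5 (b): row=0 col=0 char='s'
After 6 (b): row=0 col=0 char='s'
After 7 (w): row=0 col=5 char='s'
After 8 (k): row=0 col=5 char='s'
After 9 (k): row=0 col=5 char='s'
After 10 (G): row=2 col=0 char='t'
After 11 (h): row=2 col=0 char='t'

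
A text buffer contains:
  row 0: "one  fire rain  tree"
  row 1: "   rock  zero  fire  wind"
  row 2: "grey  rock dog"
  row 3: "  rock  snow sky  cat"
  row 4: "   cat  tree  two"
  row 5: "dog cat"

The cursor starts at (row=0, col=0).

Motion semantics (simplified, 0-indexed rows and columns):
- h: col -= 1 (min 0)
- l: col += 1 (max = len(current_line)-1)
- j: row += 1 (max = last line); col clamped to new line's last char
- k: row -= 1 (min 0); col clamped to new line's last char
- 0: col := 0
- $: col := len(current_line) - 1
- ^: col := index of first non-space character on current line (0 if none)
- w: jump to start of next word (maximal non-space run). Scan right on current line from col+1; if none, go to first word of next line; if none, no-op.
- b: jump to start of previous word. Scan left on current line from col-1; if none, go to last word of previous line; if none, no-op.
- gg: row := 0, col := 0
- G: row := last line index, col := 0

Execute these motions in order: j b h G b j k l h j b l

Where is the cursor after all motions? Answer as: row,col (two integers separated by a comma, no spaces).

After 1 (j): row=1 col=0 char='_'
After 2 (b): row=0 col=16 char='t'
After 3 (h): row=0 col=15 char='_'
After 4 (G): row=5 col=0 char='d'
After 5 (b): row=4 col=14 char='t'
After 6 (j): row=5 col=6 char='t'
After 7 (k): row=4 col=6 char='_'
After 8 (l): row=4 col=7 char='_'
After 9 (h): row=4 col=6 char='_'
After 10 (j): row=5 col=6 char='t'
After 11 (b): row=5 col=4 char='c'
After 12 (l): row=5 col=5 char='a'

Answer: 5,5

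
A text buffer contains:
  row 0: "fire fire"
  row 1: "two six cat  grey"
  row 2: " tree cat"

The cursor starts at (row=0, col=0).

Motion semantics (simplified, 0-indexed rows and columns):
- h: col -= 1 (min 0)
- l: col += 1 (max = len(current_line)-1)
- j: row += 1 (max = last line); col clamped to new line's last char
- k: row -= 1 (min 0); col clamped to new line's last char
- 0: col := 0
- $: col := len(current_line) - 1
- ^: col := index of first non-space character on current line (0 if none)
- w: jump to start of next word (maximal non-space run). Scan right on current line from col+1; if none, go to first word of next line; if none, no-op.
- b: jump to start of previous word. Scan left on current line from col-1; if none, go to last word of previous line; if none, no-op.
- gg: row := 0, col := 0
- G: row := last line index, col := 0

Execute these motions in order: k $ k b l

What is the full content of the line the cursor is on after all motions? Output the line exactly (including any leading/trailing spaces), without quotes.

Answer: fire fire

Derivation:
After 1 (k): row=0 col=0 char='f'
After 2 ($): row=0 col=8 char='e'
After 3 (k): row=0 col=8 char='e'
After 4 (b): row=0 col=5 char='f'
After 5 (l): row=0 col=6 char='i'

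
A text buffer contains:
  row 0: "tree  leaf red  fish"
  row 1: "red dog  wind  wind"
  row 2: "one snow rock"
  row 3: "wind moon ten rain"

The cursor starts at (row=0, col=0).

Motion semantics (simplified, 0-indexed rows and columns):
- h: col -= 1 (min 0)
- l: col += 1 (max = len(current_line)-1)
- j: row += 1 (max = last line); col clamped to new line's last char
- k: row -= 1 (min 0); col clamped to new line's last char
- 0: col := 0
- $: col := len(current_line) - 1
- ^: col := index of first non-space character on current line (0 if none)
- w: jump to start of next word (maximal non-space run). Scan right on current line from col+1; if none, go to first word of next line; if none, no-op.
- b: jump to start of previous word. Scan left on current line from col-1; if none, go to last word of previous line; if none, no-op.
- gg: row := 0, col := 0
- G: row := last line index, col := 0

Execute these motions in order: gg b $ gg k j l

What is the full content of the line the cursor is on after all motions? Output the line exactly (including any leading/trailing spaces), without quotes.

Answer: red dog  wind  wind

Derivation:
After 1 (gg): row=0 col=0 char='t'
After 2 (b): row=0 col=0 char='t'
After 3 ($): row=0 col=19 char='h'
After 4 (gg): row=0 col=0 char='t'
After 5 (k): row=0 col=0 char='t'
After 6 (j): row=1 col=0 char='r'
After 7 (l): row=1 col=1 char='e'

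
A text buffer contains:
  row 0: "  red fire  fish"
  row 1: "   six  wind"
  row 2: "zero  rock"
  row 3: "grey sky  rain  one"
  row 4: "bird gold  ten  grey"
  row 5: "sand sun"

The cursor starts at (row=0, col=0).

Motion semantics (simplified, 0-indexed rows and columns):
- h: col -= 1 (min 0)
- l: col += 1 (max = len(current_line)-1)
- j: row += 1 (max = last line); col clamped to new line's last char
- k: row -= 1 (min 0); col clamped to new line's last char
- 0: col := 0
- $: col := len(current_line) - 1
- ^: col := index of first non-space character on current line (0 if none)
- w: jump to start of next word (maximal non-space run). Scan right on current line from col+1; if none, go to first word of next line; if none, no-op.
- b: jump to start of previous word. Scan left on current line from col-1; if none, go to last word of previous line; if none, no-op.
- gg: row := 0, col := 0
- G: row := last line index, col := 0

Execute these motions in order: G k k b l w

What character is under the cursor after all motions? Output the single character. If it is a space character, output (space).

After 1 (G): row=5 col=0 char='s'
After 2 (k): row=4 col=0 char='b'
After 3 (k): row=3 col=0 char='g'
After 4 (b): row=2 col=6 char='r'
After 5 (l): row=2 col=7 char='o'
After 6 (w): row=3 col=0 char='g'

Answer: g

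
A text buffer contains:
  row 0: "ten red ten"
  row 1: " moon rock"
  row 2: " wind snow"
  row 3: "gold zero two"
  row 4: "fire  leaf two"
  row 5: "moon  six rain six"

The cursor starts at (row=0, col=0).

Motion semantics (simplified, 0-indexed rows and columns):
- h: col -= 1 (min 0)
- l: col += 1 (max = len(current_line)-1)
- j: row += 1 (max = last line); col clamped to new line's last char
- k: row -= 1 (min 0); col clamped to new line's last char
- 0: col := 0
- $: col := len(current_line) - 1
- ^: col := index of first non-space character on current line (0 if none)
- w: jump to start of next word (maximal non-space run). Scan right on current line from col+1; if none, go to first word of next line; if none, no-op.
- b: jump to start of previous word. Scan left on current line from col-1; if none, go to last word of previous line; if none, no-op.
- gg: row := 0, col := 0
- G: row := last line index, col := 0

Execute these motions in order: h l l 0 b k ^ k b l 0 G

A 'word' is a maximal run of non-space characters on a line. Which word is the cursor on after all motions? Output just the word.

Answer: moon

Derivation:
After 1 (h): row=0 col=0 char='t'
After 2 (l): row=0 col=1 char='e'
After 3 (l): row=0 col=2 char='n'
After 4 (0): row=0 col=0 char='t'
After 5 (b): row=0 col=0 char='t'
After 6 (k): row=0 col=0 char='t'
After 7 (^): row=0 col=0 char='t'
After 8 (k): row=0 col=0 char='t'
After 9 (b): row=0 col=0 char='t'
After 10 (l): row=0 col=1 char='e'
After 11 (0): row=0 col=0 char='t'
After 12 (G): row=5 col=0 char='m'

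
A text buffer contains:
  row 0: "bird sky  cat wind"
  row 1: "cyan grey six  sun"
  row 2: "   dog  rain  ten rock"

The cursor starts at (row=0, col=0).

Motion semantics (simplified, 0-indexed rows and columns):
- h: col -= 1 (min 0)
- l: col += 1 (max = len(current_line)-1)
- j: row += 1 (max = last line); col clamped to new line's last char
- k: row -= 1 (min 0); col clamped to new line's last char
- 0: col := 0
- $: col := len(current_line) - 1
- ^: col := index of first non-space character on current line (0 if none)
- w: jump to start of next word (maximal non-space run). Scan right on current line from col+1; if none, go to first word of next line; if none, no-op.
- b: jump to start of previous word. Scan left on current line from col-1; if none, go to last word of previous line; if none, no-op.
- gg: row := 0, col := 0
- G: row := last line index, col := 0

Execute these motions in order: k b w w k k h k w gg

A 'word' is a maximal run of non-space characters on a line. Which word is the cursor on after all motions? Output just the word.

Answer: bird

Derivation:
After 1 (k): row=0 col=0 char='b'
After 2 (b): row=0 col=0 char='b'
After 3 (w): row=0 col=5 char='s'
After 4 (w): row=0 col=10 char='c'
After 5 (k): row=0 col=10 char='c'
After 6 (k): row=0 col=10 char='c'
After 7 (h): row=0 col=9 char='_'
After 8 (k): row=0 col=9 char='_'
After 9 (w): row=0 col=10 char='c'
After 10 (gg): row=0 col=0 char='b'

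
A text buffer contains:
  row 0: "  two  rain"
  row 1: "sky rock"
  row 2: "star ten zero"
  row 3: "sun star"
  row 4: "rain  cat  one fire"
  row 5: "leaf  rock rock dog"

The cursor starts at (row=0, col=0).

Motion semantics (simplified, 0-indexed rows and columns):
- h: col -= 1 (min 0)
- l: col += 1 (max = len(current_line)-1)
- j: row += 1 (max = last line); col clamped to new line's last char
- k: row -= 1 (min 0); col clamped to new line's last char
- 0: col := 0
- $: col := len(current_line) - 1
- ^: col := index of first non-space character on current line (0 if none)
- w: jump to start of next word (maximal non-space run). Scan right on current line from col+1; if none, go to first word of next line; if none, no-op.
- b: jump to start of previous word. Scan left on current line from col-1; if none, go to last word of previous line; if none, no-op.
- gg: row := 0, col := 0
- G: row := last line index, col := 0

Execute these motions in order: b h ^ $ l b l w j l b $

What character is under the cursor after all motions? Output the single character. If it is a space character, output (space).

After 1 (b): row=0 col=0 char='_'
After 2 (h): row=0 col=0 char='_'
After 3 (^): row=0 col=2 char='t'
After 4 ($): row=0 col=10 char='n'
After 5 (l): row=0 col=10 char='n'
After 6 (b): row=0 col=7 char='r'
After 7 (l): row=0 col=8 char='a'
After 8 (w): row=1 col=0 char='s'
After 9 (j): row=2 col=0 char='s'
After 10 (l): row=2 col=1 char='t'
After 11 (b): row=2 col=0 char='s'
After 12 ($): row=2 col=12 char='o'

Answer: o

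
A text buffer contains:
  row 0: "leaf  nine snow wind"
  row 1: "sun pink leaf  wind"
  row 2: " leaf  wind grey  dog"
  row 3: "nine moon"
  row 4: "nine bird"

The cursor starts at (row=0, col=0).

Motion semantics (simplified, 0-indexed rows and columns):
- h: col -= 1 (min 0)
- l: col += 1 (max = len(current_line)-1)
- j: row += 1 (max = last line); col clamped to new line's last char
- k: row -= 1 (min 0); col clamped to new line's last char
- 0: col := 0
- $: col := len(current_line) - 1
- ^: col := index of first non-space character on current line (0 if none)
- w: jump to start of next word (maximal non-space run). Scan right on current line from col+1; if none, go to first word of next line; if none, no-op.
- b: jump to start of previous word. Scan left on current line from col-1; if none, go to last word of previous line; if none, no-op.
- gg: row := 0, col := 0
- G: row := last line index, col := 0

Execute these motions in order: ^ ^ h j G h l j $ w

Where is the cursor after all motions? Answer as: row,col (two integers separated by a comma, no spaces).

Answer: 4,8

Derivation:
After 1 (^): row=0 col=0 char='l'
After 2 (^): row=0 col=0 char='l'
After 3 (h): row=0 col=0 char='l'
After 4 (j): row=1 col=0 char='s'
After 5 (G): row=4 col=0 char='n'
After 6 (h): row=4 col=0 char='n'
After 7 (l): row=4 col=1 char='i'
After 8 (j): row=4 col=1 char='i'
After 9 ($): row=4 col=8 char='d'
After 10 (w): row=4 col=8 char='d'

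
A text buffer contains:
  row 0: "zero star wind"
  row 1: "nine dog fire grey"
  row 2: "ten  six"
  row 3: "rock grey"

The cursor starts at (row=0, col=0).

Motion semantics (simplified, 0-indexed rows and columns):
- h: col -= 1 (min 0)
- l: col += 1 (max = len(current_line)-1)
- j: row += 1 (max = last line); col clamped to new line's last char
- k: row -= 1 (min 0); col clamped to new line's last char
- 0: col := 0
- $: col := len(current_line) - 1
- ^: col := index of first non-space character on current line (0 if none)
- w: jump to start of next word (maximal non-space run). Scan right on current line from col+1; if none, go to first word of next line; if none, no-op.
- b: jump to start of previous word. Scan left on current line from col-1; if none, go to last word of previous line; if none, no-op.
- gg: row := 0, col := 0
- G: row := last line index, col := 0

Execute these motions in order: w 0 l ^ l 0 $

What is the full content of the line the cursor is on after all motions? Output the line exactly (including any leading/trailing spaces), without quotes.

After 1 (w): row=0 col=5 char='s'
After 2 (0): row=0 col=0 char='z'
After 3 (l): row=0 col=1 char='e'
After 4 (^): row=0 col=0 char='z'
After 5 (l): row=0 col=1 char='e'
After 6 (0): row=0 col=0 char='z'
After 7 ($): row=0 col=13 char='d'

Answer: zero star wind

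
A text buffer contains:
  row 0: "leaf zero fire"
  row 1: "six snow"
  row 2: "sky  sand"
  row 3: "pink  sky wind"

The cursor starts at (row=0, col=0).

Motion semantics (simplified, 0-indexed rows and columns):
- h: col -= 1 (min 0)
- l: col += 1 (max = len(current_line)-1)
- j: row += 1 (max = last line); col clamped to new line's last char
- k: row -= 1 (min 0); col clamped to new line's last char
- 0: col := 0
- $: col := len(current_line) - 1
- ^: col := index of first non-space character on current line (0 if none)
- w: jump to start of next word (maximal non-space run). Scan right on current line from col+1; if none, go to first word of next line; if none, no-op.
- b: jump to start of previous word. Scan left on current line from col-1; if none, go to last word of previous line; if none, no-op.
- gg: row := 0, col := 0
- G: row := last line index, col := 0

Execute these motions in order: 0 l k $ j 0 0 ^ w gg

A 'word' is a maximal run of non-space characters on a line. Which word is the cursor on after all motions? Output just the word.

Answer: leaf

Derivation:
After 1 (0): row=0 col=0 char='l'
After 2 (l): row=0 col=1 char='e'
After 3 (k): row=0 col=1 char='e'
After 4 ($): row=0 col=13 char='e'
After 5 (j): row=1 col=7 char='w'
After 6 (0): row=1 col=0 char='s'
After 7 (0): row=1 col=0 char='s'
After 8 (^): row=1 col=0 char='s'
After 9 (w): row=1 col=4 char='s'
After 10 (gg): row=0 col=0 char='l'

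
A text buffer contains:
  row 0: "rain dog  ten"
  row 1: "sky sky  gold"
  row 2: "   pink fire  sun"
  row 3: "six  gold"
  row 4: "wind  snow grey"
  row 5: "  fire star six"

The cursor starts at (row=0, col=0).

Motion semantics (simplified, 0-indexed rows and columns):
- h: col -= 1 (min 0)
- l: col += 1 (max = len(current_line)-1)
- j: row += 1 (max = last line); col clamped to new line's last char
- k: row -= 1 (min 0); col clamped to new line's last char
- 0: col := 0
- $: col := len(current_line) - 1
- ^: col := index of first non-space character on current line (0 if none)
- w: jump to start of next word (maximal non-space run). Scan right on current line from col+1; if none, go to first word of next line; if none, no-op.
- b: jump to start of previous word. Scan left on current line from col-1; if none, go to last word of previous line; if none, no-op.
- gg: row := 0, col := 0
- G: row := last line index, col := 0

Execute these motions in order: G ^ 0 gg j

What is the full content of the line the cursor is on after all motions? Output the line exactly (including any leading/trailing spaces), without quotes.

After 1 (G): row=5 col=0 char='_'
After 2 (^): row=5 col=2 char='f'
After 3 (0): row=5 col=0 char='_'
After 4 (gg): row=0 col=0 char='r'
After 5 (j): row=1 col=0 char='s'

Answer: sky sky  gold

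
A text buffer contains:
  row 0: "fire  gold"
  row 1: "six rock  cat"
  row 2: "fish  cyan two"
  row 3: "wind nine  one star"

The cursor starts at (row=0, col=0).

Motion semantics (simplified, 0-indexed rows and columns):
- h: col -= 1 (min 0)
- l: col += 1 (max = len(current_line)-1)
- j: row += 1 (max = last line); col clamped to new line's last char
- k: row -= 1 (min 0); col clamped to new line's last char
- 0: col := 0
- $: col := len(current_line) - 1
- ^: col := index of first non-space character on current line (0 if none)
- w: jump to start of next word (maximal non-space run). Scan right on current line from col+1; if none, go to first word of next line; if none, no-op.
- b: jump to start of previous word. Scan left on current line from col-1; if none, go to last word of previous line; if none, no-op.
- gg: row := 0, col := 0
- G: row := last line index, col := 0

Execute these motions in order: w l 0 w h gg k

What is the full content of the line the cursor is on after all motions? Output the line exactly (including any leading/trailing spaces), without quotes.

After 1 (w): row=0 col=6 char='g'
After 2 (l): row=0 col=7 char='o'
After 3 (0): row=0 col=0 char='f'
After 4 (w): row=0 col=6 char='g'
After 5 (h): row=0 col=5 char='_'
After 6 (gg): row=0 col=0 char='f'
After 7 (k): row=0 col=0 char='f'

Answer: fire  gold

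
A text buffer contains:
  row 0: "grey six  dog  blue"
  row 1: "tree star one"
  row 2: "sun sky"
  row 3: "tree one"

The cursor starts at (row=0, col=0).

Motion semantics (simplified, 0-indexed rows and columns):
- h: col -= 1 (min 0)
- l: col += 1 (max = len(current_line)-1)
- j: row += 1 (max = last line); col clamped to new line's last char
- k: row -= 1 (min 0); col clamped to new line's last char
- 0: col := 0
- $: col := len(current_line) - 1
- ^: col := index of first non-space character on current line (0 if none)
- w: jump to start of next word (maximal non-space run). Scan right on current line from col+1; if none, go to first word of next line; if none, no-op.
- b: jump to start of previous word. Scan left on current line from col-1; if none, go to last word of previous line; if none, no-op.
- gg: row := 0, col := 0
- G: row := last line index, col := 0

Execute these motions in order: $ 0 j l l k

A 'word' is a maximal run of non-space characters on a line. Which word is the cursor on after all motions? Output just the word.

Answer: grey

Derivation:
After 1 ($): row=0 col=18 char='e'
After 2 (0): row=0 col=0 char='g'
After 3 (j): row=1 col=0 char='t'
After 4 (l): row=1 col=1 char='r'
After 5 (l): row=1 col=2 char='e'
After 6 (k): row=0 col=2 char='e'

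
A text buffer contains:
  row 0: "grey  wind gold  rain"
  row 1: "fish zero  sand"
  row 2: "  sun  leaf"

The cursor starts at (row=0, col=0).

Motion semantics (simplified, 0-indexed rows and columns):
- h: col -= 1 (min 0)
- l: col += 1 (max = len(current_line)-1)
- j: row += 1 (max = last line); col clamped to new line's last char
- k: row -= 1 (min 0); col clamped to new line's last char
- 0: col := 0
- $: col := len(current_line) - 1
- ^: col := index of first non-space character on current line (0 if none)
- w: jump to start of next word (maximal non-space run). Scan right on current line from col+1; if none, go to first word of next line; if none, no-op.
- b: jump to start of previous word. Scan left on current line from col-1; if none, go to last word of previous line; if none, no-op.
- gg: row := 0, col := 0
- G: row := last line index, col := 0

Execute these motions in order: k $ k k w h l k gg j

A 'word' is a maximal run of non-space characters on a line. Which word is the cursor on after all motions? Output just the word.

Answer: fish

Derivation:
After 1 (k): row=0 col=0 char='g'
After 2 ($): row=0 col=20 char='n'
After 3 (k): row=0 col=20 char='n'
After 4 (k): row=0 col=20 char='n'
After 5 (w): row=1 col=0 char='f'
After 6 (h): row=1 col=0 char='f'
After 7 (l): row=1 col=1 char='i'
After 8 (k): row=0 col=1 char='r'
After 9 (gg): row=0 col=0 char='g'
After 10 (j): row=1 col=0 char='f'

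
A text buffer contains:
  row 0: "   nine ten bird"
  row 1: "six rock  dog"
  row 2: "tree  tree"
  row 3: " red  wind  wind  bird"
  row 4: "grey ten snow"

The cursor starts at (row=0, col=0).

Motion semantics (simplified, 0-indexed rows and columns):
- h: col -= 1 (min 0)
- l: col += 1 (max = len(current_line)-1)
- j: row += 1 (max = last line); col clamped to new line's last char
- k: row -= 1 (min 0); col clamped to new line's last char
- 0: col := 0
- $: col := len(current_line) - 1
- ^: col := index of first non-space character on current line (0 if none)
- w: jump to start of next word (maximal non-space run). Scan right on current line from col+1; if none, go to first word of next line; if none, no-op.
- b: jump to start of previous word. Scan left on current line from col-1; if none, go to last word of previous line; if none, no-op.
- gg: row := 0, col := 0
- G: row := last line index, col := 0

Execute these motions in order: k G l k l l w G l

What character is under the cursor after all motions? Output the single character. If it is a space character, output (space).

Answer: r

Derivation:
After 1 (k): row=0 col=0 char='_'
After 2 (G): row=4 col=0 char='g'
After 3 (l): row=4 col=1 char='r'
After 4 (k): row=3 col=1 char='r'
After 5 (l): row=3 col=2 char='e'
After 6 (l): row=3 col=3 char='d'
After 7 (w): row=3 col=6 char='w'
After 8 (G): row=4 col=0 char='g'
After 9 (l): row=4 col=1 char='r'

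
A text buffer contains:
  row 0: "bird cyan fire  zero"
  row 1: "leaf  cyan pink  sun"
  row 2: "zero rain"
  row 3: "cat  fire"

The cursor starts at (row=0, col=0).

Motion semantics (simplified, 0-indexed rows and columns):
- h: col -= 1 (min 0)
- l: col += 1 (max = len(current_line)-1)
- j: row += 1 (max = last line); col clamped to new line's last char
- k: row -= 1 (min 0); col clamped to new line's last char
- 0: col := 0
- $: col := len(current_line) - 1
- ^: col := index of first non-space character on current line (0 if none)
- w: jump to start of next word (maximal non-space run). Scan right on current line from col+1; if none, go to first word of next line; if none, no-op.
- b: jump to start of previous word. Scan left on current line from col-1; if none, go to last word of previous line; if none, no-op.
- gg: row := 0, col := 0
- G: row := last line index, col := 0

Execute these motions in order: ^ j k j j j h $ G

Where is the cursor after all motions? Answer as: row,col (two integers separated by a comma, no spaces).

Answer: 3,0

Derivation:
After 1 (^): row=0 col=0 char='b'
After 2 (j): row=1 col=0 char='l'
After 3 (k): row=0 col=0 char='b'
After 4 (j): row=1 col=0 char='l'
After 5 (j): row=2 col=0 char='z'
After 6 (j): row=3 col=0 char='c'
After 7 (h): row=3 col=0 char='c'
After 8 ($): row=3 col=8 char='e'
After 9 (G): row=3 col=0 char='c'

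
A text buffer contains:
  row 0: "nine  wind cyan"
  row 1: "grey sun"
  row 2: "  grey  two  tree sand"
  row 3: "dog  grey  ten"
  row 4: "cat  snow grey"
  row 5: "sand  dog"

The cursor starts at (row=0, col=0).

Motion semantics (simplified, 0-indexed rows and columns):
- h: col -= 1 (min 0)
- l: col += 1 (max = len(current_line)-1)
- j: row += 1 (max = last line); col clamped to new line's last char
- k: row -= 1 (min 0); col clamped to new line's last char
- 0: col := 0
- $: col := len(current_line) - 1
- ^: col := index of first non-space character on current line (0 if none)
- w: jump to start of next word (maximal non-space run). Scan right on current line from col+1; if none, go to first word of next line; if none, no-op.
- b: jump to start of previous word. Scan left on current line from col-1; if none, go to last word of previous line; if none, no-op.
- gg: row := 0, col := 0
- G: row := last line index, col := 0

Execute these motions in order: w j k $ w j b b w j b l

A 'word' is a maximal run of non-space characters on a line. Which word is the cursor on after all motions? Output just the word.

Answer: grey

Derivation:
After 1 (w): row=0 col=6 char='w'
After 2 (j): row=1 col=6 char='u'
After 3 (k): row=0 col=6 char='w'
After 4 ($): row=0 col=14 char='n'
After 5 (w): row=1 col=0 char='g'
After 6 (j): row=2 col=0 char='_'
After 7 (b): row=1 col=5 char='s'
After 8 (b): row=1 col=0 char='g'
After 9 (w): row=1 col=5 char='s'
After 10 (j): row=2 col=5 char='y'
After 11 (b): row=2 col=2 char='g'
After 12 (l): row=2 col=3 char='r'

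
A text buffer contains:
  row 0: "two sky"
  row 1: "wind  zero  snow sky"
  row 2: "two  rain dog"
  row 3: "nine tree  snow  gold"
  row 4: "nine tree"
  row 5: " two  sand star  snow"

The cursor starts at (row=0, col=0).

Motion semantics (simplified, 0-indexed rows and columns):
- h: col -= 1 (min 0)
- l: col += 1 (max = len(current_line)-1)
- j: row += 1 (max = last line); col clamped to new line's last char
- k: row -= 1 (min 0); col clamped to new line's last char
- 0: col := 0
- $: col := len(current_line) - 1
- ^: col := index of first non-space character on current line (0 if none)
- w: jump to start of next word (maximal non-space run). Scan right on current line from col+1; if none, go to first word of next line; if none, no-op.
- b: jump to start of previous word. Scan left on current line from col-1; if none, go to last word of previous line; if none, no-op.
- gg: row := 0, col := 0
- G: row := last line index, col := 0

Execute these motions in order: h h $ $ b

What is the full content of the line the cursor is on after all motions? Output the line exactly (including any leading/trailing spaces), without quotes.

After 1 (h): row=0 col=0 char='t'
After 2 (h): row=0 col=0 char='t'
After 3 ($): row=0 col=6 char='y'
After 4 ($): row=0 col=6 char='y'
After 5 (b): row=0 col=4 char='s'

Answer: two sky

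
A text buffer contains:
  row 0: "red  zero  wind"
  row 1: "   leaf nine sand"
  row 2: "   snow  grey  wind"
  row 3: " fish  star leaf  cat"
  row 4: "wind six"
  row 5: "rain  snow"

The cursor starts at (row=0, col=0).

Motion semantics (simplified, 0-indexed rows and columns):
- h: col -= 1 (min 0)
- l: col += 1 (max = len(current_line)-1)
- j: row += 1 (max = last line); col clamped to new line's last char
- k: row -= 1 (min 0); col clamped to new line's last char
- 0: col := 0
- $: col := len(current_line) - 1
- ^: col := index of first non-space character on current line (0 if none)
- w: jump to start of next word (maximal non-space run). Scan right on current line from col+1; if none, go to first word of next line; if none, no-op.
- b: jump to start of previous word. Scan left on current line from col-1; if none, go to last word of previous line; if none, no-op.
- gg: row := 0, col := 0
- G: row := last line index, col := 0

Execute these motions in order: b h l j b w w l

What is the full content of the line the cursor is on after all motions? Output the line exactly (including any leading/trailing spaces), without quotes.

Answer:    leaf nine sand

Derivation:
After 1 (b): row=0 col=0 char='r'
After 2 (h): row=0 col=0 char='r'
After 3 (l): row=0 col=1 char='e'
After 4 (j): row=1 col=1 char='_'
After 5 (b): row=0 col=11 char='w'
After 6 (w): row=1 col=3 char='l'
After 7 (w): row=1 col=8 char='n'
After 8 (l): row=1 col=9 char='i'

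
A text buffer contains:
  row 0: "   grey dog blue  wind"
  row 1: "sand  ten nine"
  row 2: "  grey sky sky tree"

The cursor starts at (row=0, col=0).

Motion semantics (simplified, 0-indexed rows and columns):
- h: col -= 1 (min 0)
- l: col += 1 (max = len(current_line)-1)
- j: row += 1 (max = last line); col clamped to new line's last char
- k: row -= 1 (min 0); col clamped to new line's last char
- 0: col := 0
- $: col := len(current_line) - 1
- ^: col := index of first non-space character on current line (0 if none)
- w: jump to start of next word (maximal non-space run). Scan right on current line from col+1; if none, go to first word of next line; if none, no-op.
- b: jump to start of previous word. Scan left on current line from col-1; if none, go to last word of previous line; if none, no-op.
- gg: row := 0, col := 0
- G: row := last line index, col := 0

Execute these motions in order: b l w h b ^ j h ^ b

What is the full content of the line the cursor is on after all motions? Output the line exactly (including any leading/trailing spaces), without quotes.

Answer:    grey dog blue  wind

Derivation:
After 1 (b): row=0 col=0 char='_'
After 2 (l): row=0 col=1 char='_'
After 3 (w): row=0 col=3 char='g'
After 4 (h): row=0 col=2 char='_'
After 5 (b): row=0 col=2 char='_'
After 6 (^): row=0 col=3 char='g'
After 7 (j): row=1 col=3 char='d'
After 8 (h): row=1 col=2 char='n'
After 9 (^): row=1 col=0 char='s'
After 10 (b): row=0 col=18 char='w'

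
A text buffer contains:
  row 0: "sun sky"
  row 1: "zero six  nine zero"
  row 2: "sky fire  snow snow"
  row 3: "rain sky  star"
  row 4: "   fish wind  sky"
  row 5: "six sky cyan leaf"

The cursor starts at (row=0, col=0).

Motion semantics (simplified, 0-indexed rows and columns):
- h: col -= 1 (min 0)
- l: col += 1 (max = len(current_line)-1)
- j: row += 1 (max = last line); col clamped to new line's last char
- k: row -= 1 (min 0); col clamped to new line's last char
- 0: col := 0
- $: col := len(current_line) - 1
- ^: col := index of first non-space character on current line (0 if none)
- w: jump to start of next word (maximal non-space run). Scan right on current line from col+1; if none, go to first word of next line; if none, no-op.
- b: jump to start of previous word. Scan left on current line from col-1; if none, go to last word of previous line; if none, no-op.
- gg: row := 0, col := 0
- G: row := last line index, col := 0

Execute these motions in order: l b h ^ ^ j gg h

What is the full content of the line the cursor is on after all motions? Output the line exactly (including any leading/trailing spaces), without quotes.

Answer: sun sky

Derivation:
After 1 (l): row=0 col=1 char='u'
After 2 (b): row=0 col=0 char='s'
After 3 (h): row=0 col=0 char='s'
After 4 (^): row=0 col=0 char='s'
After 5 (^): row=0 col=0 char='s'
After 6 (j): row=1 col=0 char='z'
After 7 (gg): row=0 col=0 char='s'
After 8 (h): row=0 col=0 char='s'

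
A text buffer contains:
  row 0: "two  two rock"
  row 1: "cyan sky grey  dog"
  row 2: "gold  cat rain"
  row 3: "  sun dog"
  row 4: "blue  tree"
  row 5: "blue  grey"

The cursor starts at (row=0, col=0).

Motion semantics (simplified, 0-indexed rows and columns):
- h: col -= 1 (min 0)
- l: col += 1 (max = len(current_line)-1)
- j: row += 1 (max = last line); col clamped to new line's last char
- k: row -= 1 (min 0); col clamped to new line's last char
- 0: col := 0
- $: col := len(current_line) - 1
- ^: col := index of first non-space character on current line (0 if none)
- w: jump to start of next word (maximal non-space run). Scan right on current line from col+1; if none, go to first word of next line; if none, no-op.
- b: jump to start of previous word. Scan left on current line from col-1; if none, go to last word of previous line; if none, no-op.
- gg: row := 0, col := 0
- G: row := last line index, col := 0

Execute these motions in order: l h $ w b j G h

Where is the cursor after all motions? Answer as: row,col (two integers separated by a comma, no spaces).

After 1 (l): row=0 col=1 char='w'
After 2 (h): row=0 col=0 char='t'
After 3 ($): row=0 col=12 char='k'
After 4 (w): row=1 col=0 char='c'
After 5 (b): row=0 col=9 char='r'
After 6 (j): row=1 col=9 char='g'
After 7 (G): row=5 col=0 char='b'
After 8 (h): row=5 col=0 char='b'

Answer: 5,0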